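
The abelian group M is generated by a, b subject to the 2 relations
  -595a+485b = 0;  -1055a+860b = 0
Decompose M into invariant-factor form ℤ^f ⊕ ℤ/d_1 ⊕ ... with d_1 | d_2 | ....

rank_ℚ(R)=2; free=2−2=0
SNF(R) diag = [5, 5] → torsion [5, 5]

Answer: M ≅ ℤ/5 ⊕ ℤ/5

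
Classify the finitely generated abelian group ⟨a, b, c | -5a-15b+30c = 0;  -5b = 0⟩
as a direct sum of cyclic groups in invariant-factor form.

rank_ℚ(R)=2; free=3−2=1
SNF(R) diag = [5, 5] → torsion [5, 5]

Answer: M ≅ ℤ^1 ⊕ ℤ/5 ⊕ ℤ/5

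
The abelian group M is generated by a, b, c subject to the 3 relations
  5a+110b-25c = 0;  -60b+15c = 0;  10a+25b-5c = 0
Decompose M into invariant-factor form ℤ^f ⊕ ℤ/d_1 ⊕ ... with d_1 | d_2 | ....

Answer: M ≅ ℤ/5 ⊕ ℤ/15 ⊕ ℤ/15

Derivation:
rank_ℚ(R)=3; free=3−3=0
SNF(R) diag = [5, 15, 15] → torsion [5, 15, 15]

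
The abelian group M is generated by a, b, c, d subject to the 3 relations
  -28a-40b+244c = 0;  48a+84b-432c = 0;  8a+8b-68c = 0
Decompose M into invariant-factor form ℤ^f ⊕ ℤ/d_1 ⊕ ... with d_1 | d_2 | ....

rank_ℚ(R)=3; free=4−3=1
SNF(R) diag = [4, 12, 12] → torsion [4, 12, 12]

Answer: M ≅ ℤ^1 ⊕ ℤ/4 ⊕ ℤ/12 ⊕ ℤ/12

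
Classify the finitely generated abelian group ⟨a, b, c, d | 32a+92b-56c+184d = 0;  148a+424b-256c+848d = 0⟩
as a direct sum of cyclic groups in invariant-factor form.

rank_ℚ(R)=2; free=4−2=2
SNF(R) diag = [4, 12] → torsion [4, 12]

Answer: M ≅ ℤ^2 ⊕ ℤ/4 ⊕ ℤ/12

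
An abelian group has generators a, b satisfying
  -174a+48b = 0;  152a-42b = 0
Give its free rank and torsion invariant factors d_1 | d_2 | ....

rank_ℚ(R)=2; free=2−2=0
SNF(R) diag = [2, 6] → torsion [2, 6]

Answer: M ≅ ℤ/2 ⊕ ℤ/6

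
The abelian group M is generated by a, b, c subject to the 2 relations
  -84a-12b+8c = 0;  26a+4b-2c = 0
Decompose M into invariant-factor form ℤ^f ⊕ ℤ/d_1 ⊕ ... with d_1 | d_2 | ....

Answer: M ≅ ℤ^1 ⊕ ℤ/2 ⊕ ℤ/4

Derivation:
rank_ℚ(R)=2; free=3−2=1
SNF(R) diag = [2, 4] → torsion [2, 4]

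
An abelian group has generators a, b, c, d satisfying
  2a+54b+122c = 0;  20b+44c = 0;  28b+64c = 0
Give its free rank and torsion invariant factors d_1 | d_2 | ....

Answer: M ≅ ℤ^1 ⊕ ℤ/2 ⊕ ℤ/4 ⊕ ℤ/12

Derivation:
rank_ℚ(R)=3; free=4−3=1
SNF(R) diag = [2, 4, 12] → torsion [2, 4, 12]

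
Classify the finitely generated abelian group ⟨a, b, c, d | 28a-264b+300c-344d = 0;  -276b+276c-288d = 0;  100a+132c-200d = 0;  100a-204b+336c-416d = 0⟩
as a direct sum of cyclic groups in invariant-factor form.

Answer: M ≅ ℤ/4 ⊕ ℤ/12 ⊕ ℤ/24 ⊕ ℤ/72

Derivation:
rank_ℚ(R)=4; free=4−4=0
SNF(R) diag = [4, 12, 24, 72] → torsion [4, 12, 24, 72]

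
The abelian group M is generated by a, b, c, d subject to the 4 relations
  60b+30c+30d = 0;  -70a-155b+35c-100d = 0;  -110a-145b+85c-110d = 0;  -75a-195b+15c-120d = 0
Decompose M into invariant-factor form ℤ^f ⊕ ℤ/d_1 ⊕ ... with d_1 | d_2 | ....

Answer: M ≅ ℤ/5 ⊕ ℤ/15 ⊕ ℤ/30 ⊕ ℤ/90

Derivation:
rank_ℚ(R)=4; free=4−4=0
SNF(R) diag = [5, 15, 30, 90] → torsion [5, 15, 30, 90]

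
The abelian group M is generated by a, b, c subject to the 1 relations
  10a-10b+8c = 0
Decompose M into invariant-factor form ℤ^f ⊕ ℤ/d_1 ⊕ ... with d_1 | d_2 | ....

rank_ℚ(R)=1; free=3−1=2
SNF(R) diag = [2] → torsion [2]

Answer: M ≅ ℤ^2 ⊕ ℤ/2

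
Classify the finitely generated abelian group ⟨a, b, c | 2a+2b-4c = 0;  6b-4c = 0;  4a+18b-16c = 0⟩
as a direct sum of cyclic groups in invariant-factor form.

Answer: M ≅ ℤ/2 ⊕ ℤ/2 ⊕ ℤ/4

Derivation:
rank_ℚ(R)=3; free=3−3=0
SNF(R) diag = [2, 2, 4] → torsion [2, 2, 4]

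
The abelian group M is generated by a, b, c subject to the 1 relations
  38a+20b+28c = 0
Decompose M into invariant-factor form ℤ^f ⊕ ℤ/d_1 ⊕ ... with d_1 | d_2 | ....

Answer: M ≅ ℤ^2 ⊕ ℤ/2

Derivation:
rank_ℚ(R)=1; free=3−1=2
SNF(R) diag = [2] → torsion [2]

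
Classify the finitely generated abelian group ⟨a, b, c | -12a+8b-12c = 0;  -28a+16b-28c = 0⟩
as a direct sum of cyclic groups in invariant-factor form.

rank_ℚ(R)=2; free=3−2=1
SNF(R) diag = [4, 8] → torsion [4, 8]

Answer: M ≅ ℤ^1 ⊕ ℤ/4 ⊕ ℤ/8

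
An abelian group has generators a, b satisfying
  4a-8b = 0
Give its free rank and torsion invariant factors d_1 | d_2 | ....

Answer: M ≅ ℤ^1 ⊕ ℤ/4

Derivation:
rank_ℚ(R)=1; free=2−1=1
SNF(R) diag = [4] → torsion [4]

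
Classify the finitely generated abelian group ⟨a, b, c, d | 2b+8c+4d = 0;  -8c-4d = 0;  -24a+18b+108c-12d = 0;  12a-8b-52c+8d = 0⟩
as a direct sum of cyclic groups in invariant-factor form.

Answer: M ≅ ℤ/2 ⊕ ℤ/4 ⊕ ℤ/4 ⊕ ℤ/12

Derivation:
rank_ℚ(R)=4; free=4−4=0
SNF(R) diag = [2, 4, 4, 12] → torsion [2, 4, 4, 12]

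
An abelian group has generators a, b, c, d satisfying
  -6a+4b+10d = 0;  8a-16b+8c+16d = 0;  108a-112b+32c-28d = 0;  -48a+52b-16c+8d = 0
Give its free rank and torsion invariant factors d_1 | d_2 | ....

rank_ℚ(R)=4; free=4−4=0
SNF(R) diag = [2, 4, 8, 8] → torsion [2, 4, 8, 8]

Answer: M ≅ ℤ/2 ⊕ ℤ/4 ⊕ ℤ/8 ⊕ ℤ/8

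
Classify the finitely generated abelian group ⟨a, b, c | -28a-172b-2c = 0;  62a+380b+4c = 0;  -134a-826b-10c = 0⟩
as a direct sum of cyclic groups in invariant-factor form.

rank_ℚ(R)=3; free=3−3=0
SNF(R) diag = [2, 2, 6] → torsion [2, 2, 6]

Answer: M ≅ ℤ/2 ⊕ ℤ/2 ⊕ ℤ/6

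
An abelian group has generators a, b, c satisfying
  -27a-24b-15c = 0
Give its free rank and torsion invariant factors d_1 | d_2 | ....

rank_ℚ(R)=1; free=3−1=2
SNF(R) diag = [3] → torsion [3]

Answer: M ≅ ℤ^2 ⊕ ℤ/3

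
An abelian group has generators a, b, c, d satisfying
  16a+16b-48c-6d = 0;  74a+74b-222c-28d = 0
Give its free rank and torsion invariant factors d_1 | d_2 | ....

rank_ℚ(R)=2; free=4−2=2
SNF(R) diag = [2, 2] → torsion [2, 2]

Answer: M ≅ ℤ^2 ⊕ ℤ/2 ⊕ ℤ/2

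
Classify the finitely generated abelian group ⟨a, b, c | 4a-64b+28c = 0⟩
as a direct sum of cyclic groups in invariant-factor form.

Answer: M ≅ ℤ^2 ⊕ ℤ/4

Derivation:
rank_ℚ(R)=1; free=3−1=2
SNF(R) diag = [4] → torsion [4]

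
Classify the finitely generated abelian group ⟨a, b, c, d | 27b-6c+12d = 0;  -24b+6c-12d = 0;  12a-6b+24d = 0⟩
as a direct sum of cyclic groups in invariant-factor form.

rank_ℚ(R)=3; free=4−3=1
SNF(R) diag = [3, 6, 12] → torsion [3, 6, 12]

Answer: M ≅ ℤ^1 ⊕ ℤ/3 ⊕ ℤ/6 ⊕ ℤ/12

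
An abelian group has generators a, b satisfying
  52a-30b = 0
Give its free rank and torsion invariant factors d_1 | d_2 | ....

Answer: M ≅ ℤ^1 ⊕ ℤ/2

Derivation:
rank_ℚ(R)=1; free=2−1=1
SNF(R) diag = [2] → torsion [2]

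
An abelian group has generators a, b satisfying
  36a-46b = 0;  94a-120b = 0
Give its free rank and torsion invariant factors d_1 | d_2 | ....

rank_ℚ(R)=2; free=2−2=0
SNF(R) diag = [2, 2] → torsion [2, 2]

Answer: M ≅ ℤ/2 ⊕ ℤ/2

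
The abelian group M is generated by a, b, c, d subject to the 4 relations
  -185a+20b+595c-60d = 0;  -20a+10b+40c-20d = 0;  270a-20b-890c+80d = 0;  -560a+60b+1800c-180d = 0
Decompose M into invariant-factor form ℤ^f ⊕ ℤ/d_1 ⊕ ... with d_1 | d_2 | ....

rank_ℚ(R)=4; free=4−4=0
SNF(R) diag = [5, 10, 20, 40] → torsion [5, 10, 20, 40]

Answer: M ≅ ℤ/5 ⊕ ℤ/10 ⊕ ℤ/20 ⊕ ℤ/40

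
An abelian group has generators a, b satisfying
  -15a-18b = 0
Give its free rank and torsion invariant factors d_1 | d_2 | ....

rank_ℚ(R)=1; free=2−1=1
SNF(R) diag = [3] → torsion [3]

Answer: M ≅ ℤ^1 ⊕ ℤ/3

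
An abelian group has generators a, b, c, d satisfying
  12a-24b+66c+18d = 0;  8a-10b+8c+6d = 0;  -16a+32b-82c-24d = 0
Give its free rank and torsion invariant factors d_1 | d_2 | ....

rank_ℚ(R)=3; free=4−3=1
SNF(R) diag = [2, 6, 18] → torsion [2, 6, 18]

Answer: M ≅ ℤ^1 ⊕ ℤ/2 ⊕ ℤ/6 ⊕ ℤ/18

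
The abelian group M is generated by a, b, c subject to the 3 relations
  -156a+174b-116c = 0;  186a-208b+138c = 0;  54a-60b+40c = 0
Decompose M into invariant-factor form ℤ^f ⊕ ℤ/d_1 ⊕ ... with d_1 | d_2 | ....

rank_ℚ(R)=3; free=3−3=0
SNF(R) diag = [2, 2, 6] → torsion [2, 2, 6]

Answer: M ≅ ℤ/2 ⊕ ℤ/2 ⊕ ℤ/6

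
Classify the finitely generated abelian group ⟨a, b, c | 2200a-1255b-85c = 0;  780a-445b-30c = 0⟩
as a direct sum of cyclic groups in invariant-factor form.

Answer: M ≅ ℤ^1 ⊕ ℤ/5 ⊕ ℤ/5

Derivation:
rank_ℚ(R)=2; free=3−2=1
SNF(R) diag = [5, 5] → torsion [5, 5]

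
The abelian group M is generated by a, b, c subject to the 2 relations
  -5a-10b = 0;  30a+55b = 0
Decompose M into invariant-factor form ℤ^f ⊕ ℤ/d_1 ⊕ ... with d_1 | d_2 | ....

Answer: M ≅ ℤ^1 ⊕ ℤ/5 ⊕ ℤ/5

Derivation:
rank_ℚ(R)=2; free=3−2=1
SNF(R) diag = [5, 5] → torsion [5, 5]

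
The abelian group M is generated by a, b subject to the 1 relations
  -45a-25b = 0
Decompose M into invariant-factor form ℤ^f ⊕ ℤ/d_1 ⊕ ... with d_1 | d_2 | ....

Answer: M ≅ ℤ^1 ⊕ ℤ/5

Derivation:
rank_ℚ(R)=1; free=2−1=1
SNF(R) diag = [5] → torsion [5]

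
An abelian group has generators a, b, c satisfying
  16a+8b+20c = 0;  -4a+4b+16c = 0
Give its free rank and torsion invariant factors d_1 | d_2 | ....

rank_ℚ(R)=2; free=3−2=1
SNF(R) diag = [4, 12] → torsion [4, 12]

Answer: M ≅ ℤ^1 ⊕ ℤ/4 ⊕ ℤ/12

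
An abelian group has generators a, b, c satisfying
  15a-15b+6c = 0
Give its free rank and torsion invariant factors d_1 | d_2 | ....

rank_ℚ(R)=1; free=3−1=2
SNF(R) diag = [3] → torsion [3]

Answer: M ≅ ℤ^2 ⊕ ℤ/3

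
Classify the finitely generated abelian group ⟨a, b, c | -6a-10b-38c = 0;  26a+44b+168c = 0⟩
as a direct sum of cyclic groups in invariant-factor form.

Answer: M ≅ ℤ^1 ⊕ ℤ/2 ⊕ ℤ/2

Derivation:
rank_ℚ(R)=2; free=3−2=1
SNF(R) diag = [2, 2] → torsion [2, 2]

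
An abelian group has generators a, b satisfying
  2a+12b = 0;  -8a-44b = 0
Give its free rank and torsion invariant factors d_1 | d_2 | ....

Answer: M ≅ ℤ/2 ⊕ ℤ/4

Derivation:
rank_ℚ(R)=2; free=2−2=0
SNF(R) diag = [2, 4] → torsion [2, 4]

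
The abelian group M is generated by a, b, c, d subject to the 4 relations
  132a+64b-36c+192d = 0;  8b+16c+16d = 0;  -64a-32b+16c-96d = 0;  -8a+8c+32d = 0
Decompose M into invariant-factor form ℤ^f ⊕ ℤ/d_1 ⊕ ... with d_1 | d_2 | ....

rank_ℚ(R)=4; free=4−4=0
SNF(R) diag = [4, 8, 16, 32] → torsion [4, 8, 16, 32]

Answer: M ≅ ℤ/4 ⊕ ℤ/8 ⊕ ℤ/16 ⊕ ℤ/32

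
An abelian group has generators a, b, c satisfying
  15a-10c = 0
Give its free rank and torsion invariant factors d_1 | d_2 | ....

Answer: M ≅ ℤ^2 ⊕ ℤ/5

Derivation:
rank_ℚ(R)=1; free=3−1=2
SNF(R) diag = [5] → torsion [5]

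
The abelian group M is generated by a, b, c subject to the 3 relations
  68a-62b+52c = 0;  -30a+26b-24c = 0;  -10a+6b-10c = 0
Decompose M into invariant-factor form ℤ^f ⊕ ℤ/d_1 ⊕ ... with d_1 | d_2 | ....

Answer: M ≅ ℤ/2 ⊕ ℤ/2 ⊕ ℤ/2

Derivation:
rank_ℚ(R)=3; free=3−3=0
SNF(R) diag = [2, 2, 2] → torsion [2, 2, 2]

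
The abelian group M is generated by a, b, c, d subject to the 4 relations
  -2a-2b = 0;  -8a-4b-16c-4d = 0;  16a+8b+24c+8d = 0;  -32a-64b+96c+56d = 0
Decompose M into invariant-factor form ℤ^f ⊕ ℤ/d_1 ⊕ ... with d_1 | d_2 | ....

rank_ℚ(R)=4; free=4−4=0
SNF(R) diag = [2, 4, 8, 24] → torsion [2, 4, 8, 24]

Answer: M ≅ ℤ/2 ⊕ ℤ/4 ⊕ ℤ/8 ⊕ ℤ/24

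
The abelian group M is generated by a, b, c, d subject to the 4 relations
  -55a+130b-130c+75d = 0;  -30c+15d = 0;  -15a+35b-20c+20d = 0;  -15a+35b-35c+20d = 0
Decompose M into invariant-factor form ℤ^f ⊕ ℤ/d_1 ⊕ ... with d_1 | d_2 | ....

Answer: M ≅ ℤ/5 ⊕ ℤ/5 ⊕ ℤ/15 ⊕ ℤ/15

Derivation:
rank_ℚ(R)=4; free=4−4=0
SNF(R) diag = [5, 5, 15, 15] → torsion [5, 5, 15, 15]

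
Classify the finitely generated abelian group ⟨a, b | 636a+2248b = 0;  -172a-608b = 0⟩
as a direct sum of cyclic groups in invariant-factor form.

Answer: M ≅ ℤ/4 ⊕ ℤ/8

Derivation:
rank_ℚ(R)=2; free=2−2=0
SNF(R) diag = [4, 8] → torsion [4, 8]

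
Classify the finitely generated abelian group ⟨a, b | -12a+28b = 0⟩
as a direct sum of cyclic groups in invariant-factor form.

Answer: M ≅ ℤ^1 ⊕ ℤ/4

Derivation:
rank_ℚ(R)=1; free=2−1=1
SNF(R) diag = [4] → torsion [4]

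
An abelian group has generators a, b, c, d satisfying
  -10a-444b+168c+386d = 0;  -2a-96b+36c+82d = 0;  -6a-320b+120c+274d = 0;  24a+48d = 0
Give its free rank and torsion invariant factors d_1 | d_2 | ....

rank_ℚ(R)=4; free=4−4=0
SNF(R) diag = [2, 4, 12, 24] → torsion [2, 4, 12, 24]

Answer: M ≅ ℤ/2 ⊕ ℤ/4 ⊕ ℤ/12 ⊕ ℤ/24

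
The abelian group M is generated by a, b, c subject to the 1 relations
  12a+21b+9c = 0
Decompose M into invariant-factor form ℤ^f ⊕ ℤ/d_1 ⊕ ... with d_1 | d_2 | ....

rank_ℚ(R)=1; free=3−1=2
SNF(R) diag = [3] → torsion [3]

Answer: M ≅ ℤ^2 ⊕ ℤ/3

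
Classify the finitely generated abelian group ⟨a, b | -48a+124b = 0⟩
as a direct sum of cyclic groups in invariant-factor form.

Answer: M ≅ ℤ^1 ⊕ ℤ/4

Derivation:
rank_ℚ(R)=1; free=2−1=1
SNF(R) diag = [4] → torsion [4]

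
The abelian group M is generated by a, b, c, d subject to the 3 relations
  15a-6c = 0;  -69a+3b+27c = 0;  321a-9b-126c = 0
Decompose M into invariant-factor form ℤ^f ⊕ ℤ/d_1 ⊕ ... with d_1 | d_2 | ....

rank_ℚ(R)=3; free=4−3=1
SNF(R) diag = [3, 3, 3] → torsion [3, 3, 3]

Answer: M ≅ ℤ^1 ⊕ ℤ/3 ⊕ ℤ/3 ⊕ ℤ/3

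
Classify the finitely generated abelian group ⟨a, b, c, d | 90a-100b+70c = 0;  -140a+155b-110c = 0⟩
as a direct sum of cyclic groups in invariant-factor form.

rank_ℚ(R)=2; free=4−2=2
SNF(R) diag = [5, 10] → torsion [5, 10]

Answer: M ≅ ℤ^2 ⊕ ℤ/5 ⊕ ℤ/10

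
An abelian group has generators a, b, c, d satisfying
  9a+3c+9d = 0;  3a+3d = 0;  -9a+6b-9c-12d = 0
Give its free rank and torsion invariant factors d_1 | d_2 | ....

Answer: M ≅ ℤ^1 ⊕ ℤ/3 ⊕ ℤ/3 ⊕ ℤ/3

Derivation:
rank_ℚ(R)=3; free=4−3=1
SNF(R) diag = [3, 3, 3] → torsion [3, 3, 3]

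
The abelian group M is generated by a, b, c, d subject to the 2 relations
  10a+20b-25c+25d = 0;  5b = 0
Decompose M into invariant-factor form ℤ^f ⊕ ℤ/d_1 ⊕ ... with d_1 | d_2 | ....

Answer: M ≅ ℤ^2 ⊕ ℤ/5 ⊕ ℤ/5

Derivation:
rank_ℚ(R)=2; free=4−2=2
SNF(R) diag = [5, 5] → torsion [5, 5]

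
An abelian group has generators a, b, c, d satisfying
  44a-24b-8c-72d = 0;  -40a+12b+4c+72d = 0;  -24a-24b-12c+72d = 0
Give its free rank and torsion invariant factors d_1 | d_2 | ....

rank_ℚ(R)=3; free=4−3=1
SNF(R) diag = [4, 12, 36] → torsion [4, 12, 36]

Answer: M ≅ ℤ^1 ⊕ ℤ/4 ⊕ ℤ/12 ⊕ ℤ/36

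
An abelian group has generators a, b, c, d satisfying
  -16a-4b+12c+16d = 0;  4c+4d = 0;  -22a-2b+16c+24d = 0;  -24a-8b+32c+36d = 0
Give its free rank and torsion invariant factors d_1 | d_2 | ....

rank_ℚ(R)=4; free=4−4=0
SNF(R) diag = [2, 4, 4, 4] → torsion [2, 4, 4, 4]

Answer: M ≅ ℤ/2 ⊕ ℤ/4 ⊕ ℤ/4 ⊕ ℤ/4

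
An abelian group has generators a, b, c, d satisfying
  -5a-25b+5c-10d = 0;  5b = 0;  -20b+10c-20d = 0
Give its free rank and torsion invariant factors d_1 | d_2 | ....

Answer: M ≅ ℤ^1 ⊕ ℤ/5 ⊕ ℤ/5 ⊕ ℤ/10

Derivation:
rank_ℚ(R)=3; free=4−3=1
SNF(R) diag = [5, 5, 10] → torsion [5, 5, 10]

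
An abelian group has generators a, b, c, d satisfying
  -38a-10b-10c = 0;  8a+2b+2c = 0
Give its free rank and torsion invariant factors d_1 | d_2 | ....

rank_ℚ(R)=2; free=4−2=2
SNF(R) diag = [2, 2] → torsion [2, 2]

Answer: M ≅ ℤ^2 ⊕ ℤ/2 ⊕ ℤ/2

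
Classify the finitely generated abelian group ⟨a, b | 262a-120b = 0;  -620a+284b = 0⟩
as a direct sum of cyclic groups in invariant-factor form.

Answer: M ≅ ℤ/2 ⊕ ℤ/4

Derivation:
rank_ℚ(R)=2; free=2−2=0
SNF(R) diag = [2, 4] → torsion [2, 4]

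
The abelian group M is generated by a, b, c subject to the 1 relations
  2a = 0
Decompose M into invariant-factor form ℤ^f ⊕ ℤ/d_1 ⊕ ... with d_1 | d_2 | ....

rank_ℚ(R)=1; free=3−1=2
SNF(R) diag = [2] → torsion [2]

Answer: M ≅ ℤ^2 ⊕ ℤ/2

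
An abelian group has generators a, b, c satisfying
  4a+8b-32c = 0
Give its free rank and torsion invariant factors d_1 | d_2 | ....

Answer: M ≅ ℤ^2 ⊕ ℤ/4

Derivation:
rank_ℚ(R)=1; free=3−1=2
SNF(R) diag = [4] → torsion [4]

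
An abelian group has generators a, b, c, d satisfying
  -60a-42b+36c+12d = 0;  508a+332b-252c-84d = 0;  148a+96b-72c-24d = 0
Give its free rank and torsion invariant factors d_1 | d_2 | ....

rank_ℚ(R)=3; free=4−3=1
SNF(R) diag = [2, 4, 12] → torsion [2, 4, 12]

Answer: M ≅ ℤ^1 ⊕ ℤ/2 ⊕ ℤ/4 ⊕ ℤ/12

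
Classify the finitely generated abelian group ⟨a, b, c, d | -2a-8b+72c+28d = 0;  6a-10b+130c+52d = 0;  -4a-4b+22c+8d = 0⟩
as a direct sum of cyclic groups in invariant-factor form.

rank_ℚ(R)=3; free=4−3=1
SNF(R) diag = [2, 2, 2] → torsion [2, 2, 2]

Answer: M ≅ ℤ^1 ⊕ ℤ/2 ⊕ ℤ/2 ⊕ ℤ/2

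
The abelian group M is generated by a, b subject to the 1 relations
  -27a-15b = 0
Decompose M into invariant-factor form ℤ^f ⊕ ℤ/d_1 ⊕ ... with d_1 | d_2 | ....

rank_ℚ(R)=1; free=2−1=1
SNF(R) diag = [3] → torsion [3]

Answer: M ≅ ℤ^1 ⊕ ℤ/3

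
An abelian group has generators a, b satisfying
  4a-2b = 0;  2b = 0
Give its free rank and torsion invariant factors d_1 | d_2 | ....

Answer: M ≅ ℤ/2 ⊕ ℤ/4

Derivation:
rank_ℚ(R)=2; free=2−2=0
SNF(R) diag = [2, 4] → torsion [2, 4]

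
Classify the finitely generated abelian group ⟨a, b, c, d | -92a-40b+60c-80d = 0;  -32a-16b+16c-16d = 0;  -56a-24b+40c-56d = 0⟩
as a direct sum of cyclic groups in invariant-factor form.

rank_ℚ(R)=3; free=4−3=1
SNF(R) diag = [4, 8, 16] → torsion [4, 8, 16]

Answer: M ≅ ℤ^1 ⊕ ℤ/4 ⊕ ℤ/8 ⊕ ℤ/16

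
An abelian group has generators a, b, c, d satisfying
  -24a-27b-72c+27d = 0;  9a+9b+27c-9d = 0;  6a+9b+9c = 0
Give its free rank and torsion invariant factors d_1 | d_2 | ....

Answer: M ≅ ℤ^1 ⊕ ℤ/3 ⊕ ℤ/9 ⊕ ℤ/9

Derivation:
rank_ℚ(R)=3; free=4−3=1
SNF(R) diag = [3, 9, 9] → torsion [3, 9, 9]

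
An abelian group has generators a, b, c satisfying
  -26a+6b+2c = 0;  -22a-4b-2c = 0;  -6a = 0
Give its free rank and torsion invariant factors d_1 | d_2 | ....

rank_ℚ(R)=3; free=3−3=0
SNF(R) diag = [2, 2, 6] → torsion [2, 2, 6]

Answer: M ≅ ℤ/2 ⊕ ℤ/2 ⊕ ℤ/6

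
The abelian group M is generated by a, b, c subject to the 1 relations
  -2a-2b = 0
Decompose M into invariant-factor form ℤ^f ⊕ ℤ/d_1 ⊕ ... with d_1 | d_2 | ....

rank_ℚ(R)=1; free=3−1=2
SNF(R) diag = [2] → torsion [2]

Answer: M ≅ ℤ^2 ⊕ ℤ/2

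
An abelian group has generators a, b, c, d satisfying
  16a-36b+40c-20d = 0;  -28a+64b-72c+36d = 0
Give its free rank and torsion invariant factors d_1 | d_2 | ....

Answer: M ≅ ℤ^2 ⊕ ℤ/4 ⊕ ℤ/4

Derivation:
rank_ℚ(R)=2; free=4−2=2
SNF(R) diag = [4, 4] → torsion [4, 4]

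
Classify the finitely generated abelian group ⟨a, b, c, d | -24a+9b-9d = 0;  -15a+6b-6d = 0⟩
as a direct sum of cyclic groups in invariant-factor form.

Answer: M ≅ ℤ^2 ⊕ ℤ/3 ⊕ ℤ/3

Derivation:
rank_ℚ(R)=2; free=4−2=2
SNF(R) diag = [3, 3] → torsion [3, 3]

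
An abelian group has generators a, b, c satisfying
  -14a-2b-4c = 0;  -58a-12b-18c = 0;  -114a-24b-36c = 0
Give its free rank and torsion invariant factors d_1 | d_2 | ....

rank_ℚ(R)=3; free=3−3=0
SNF(R) diag = [2, 2, 6] → torsion [2, 2, 6]

Answer: M ≅ ℤ/2 ⊕ ℤ/2 ⊕ ℤ/6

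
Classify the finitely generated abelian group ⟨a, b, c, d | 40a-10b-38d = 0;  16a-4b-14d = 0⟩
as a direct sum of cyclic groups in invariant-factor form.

Answer: M ≅ ℤ^2 ⊕ ℤ/2 ⊕ ℤ/6

Derivation:
rank_ℚ(R)=2; free=4−2=2
SNF(R) diag = [2, 6] → torsion [2, 6]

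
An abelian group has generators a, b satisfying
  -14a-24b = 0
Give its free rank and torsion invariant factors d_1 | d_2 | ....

Answer: M ≅ ℤ^1 ⊕ ℤ/2

Derivation:
rank_ℚ(R)=1; free=2−1=1
SNF(R) diag = [2] → torsion [2]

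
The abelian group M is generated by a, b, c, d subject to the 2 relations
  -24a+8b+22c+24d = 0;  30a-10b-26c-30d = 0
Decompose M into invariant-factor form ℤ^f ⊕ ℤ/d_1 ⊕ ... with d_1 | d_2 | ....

Answer: M ≅ ℤ^2 ⊕ ℤ/2 ⊕ ℤ/6

Derivation:
rank_ℚ(R)=2; free=4−2=2
SNF(R) diag = [2, 6] → torsion [2, 6]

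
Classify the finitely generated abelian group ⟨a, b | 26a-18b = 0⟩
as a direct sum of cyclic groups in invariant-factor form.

Answer: M ≅ ℤ^1 ⊕ ℤ/2

Derivation:
rank_ℚ(R)=1; free=2−1=1
SNF(R) diag = [2] → torsion [2]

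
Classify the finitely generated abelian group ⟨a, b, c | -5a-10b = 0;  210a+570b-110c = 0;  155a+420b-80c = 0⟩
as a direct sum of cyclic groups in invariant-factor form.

rank_ℚ(R)=3; free=3−3=0
SNF(R) diag = [5, 10, 10] → torsion [5, 10, 10]

Answer: M ≅ ℤ/5 ⊕ ℤ/10 ⊕ ℤ/10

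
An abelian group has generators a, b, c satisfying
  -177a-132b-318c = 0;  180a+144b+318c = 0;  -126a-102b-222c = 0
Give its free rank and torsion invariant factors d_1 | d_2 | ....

Answer: M ≅ ℤ/3 ⊕ ℤ/6 ⊕ ℤ/6

Derivation:
rank_ℚ(R)=3; free=3−3=0
SNF(R) diag = [3, 6, 6] → torsion [3, 6, 6]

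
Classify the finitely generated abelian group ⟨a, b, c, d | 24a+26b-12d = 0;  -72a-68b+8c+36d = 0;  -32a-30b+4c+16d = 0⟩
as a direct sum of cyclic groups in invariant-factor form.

Answer: M ≅ ℤ^1 ⊕ ℤ/2 ⊕ ℤ/4 ⊕ ℤ/4

Derivation:
rank_ℚ(R)=3; free=4−3=1
SNF(R) diag = [2, 4, 4] → torsion [2, 4, 4]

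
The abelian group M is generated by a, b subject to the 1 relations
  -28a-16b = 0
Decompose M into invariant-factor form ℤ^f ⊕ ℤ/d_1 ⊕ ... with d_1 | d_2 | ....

Answer: M ≅ ℤ^1 ⊕ ℤ/4

Derivation:
rank_ℚ(R)=1; free=2−1=1
SNF(R) diag = [4] → torsion [4]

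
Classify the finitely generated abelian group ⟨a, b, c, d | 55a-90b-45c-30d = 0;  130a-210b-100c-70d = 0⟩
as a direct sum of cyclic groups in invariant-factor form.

Answer: M ≅ ℤ^2 ⊕ ℤ/5 ⊕ ℤ/10

Derivation:
rank_ℚ(R)=2; free=4−2=2
SNF(R) diag = [5, 10] → torsion [5, 10]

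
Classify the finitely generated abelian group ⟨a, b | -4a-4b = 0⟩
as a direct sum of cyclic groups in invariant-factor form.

Answer: M ≅ ℤ^1 ⊕ ℤ/4

Derivation:
rank_ℚ(R)=1; free=2−1=1
SNF(R) diag = [4] → torsion [4]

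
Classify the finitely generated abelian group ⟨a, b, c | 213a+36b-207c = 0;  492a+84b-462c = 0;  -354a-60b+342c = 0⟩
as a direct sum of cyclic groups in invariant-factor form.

Answer: M ≅ ℤ/3 ⊕ ℤ/6 ⊕ ℤ/12

Derivation:
rank_ℚ(R)=3; free=3−3=0
SNF(R) diag = [3, 6, 12] → torsion [3, 6, 12]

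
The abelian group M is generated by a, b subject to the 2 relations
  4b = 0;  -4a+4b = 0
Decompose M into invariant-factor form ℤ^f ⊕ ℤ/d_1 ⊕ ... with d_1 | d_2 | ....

rank_ℚ(R)=2; free=2−2=0
SNF(R) diag = [4, 4] → torsion [4, 4]

Answer: M ≅ ℤ/4 ⊕ ℤ/4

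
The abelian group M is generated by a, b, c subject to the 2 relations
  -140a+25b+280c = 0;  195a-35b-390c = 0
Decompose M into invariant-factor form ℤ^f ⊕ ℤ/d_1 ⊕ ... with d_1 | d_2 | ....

Answer: M ≅ ℤ^1 ⊕ ℤ/5 ⊕ ℤ/5

Derivation:
rank_ℚ(R)=2; free=3−2=1
SNF(R) diag = [5, 5] → torsion [5, 5]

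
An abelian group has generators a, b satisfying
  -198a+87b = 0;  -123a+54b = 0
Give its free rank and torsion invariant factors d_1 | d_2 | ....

rank_ℚ(R)=2; free=2−2=0
SNF(R) diag = [3, 3] → torsion [3, 3]

Answer: M ≅ ℤ/3 ⊕ ℤ/3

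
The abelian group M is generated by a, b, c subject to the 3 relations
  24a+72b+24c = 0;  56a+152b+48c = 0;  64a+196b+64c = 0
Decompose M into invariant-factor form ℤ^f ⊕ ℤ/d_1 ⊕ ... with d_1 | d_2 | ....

Answer: M ≅ ℤ/4 ⊕ ℤ/8 ⊕ ℤ/24

Derivation:
rank_ℚ(R)=3; free=3−3=0
SNF(R) diag = [4, 8, 24] → torsion [4, 8, 24]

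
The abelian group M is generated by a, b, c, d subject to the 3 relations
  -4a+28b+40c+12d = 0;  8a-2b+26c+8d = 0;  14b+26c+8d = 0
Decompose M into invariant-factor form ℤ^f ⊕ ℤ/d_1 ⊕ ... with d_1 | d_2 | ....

Answer: M ≅ ℤ^1 ⊕ ℤ/2 ⊕ ℤ/4 ⊕ ℤ/8

Derivation:
rank_ℚ(R)=3; free=4−3=1
SNF(R) diag = [2, 4, 8] → torsion [2, 4, 8]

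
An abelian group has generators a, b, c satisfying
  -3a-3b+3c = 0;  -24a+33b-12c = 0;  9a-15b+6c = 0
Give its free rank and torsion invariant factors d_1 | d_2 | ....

rank_ℚ(R)=3; free=3−3=0
SNF(R) diag = [3, 3, 3] → torsion [3, 3, 3]

Answer: M ≅ ℤ/3 ⊕ ℤ/3 ⊕ ℤ/3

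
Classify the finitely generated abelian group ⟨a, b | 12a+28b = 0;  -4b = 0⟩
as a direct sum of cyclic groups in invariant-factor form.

Answer: M ≅ ℤ/4 ⊕ ℤ/12

Derivation:
rank_ℚ(R)=2; free=2−2=0
SNF(R) diag = [4, 12] → torsion [4, 12]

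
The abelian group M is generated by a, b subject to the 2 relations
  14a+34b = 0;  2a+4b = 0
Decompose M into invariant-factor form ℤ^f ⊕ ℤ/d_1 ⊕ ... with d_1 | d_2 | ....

rank_ℚ(R)=2; free=2−2=0
SNF(R) diag = [2, 6] → torsion [2, 6]

Answer: M ≅ ℤ/2 ⊕ ℤ/6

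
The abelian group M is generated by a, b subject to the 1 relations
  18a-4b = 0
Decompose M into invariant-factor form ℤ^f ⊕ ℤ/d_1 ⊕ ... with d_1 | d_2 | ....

Answer: M ≅ ℤ^1 ⊕ ℤ/2

Derivation:
rank_ℚ(R)=1; free=2−1=1
SNF(R) diag = [2] → torsion [2]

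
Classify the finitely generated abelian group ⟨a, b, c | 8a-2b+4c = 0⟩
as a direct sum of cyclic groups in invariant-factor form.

Answer: M ≅ ℤ^2 ⊕ ℤ/2

Derivation:
rank_ℚ(R)=1; free=3−1=2
SNF(R) diag = [2] → torsion [2]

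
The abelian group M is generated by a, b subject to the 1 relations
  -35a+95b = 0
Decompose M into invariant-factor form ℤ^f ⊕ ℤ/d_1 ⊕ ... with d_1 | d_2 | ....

rank_ℚ(R)=1; free=2−1=1
SNF(R) diag = [5] → torsion [5]

Answer: M ≅ ℤ^1 ⊕ ℤ/5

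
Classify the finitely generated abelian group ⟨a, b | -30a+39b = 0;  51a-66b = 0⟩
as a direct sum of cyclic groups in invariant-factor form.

rank_ℚ(R)=2; free=2−2=0
SNF(R) diag = [3, 3] → torsion [3, 3]

Answer: M ≅ ℤ/3 ⊕ ℤ/3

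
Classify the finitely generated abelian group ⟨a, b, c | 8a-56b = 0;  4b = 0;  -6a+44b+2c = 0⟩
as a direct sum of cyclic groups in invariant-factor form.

rank_ℚ(R)=3; free=3−3=0
SNF(R) diag = [2, 4, 8] → torsion [2, 4, 8]

Answer: M ≅ ℤ/2 ⊕ ℤ/4 ⊕ ℤ/8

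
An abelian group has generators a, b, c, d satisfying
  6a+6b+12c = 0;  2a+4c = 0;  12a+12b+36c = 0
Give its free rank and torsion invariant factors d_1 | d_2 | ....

rank_ℚ(R)=3; free=4−3=1
SNF(R) diag = [2, 6, 12] → torsion [2, 6, 12]

Answer: M ≅ ℤ^1 ⊕ ℤ/2 ⊕ ℤ/6 ⊕ ℤ/12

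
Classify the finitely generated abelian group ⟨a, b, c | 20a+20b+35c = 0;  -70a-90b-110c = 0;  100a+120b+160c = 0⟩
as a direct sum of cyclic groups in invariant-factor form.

Answer: M ≅ ℤ/5 ⊕ ℤ/10 ⊕ ℤ/20

Derivation:
rank_ℚ(R)=3; free=3−3=0
SNF(R) diag = [5, 10, 20] → torsion [5, 10, 20]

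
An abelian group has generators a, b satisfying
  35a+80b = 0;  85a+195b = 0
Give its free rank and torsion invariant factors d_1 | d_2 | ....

rank_ℚ(R)=2; free=2−2=0
SNF(R) diag = [5, 5] → torsion [5, 5]

Answer: M ≅ ℤ/5 ⊕ ℤ/5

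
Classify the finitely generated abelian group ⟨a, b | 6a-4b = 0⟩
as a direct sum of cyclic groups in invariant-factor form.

rank_ℚ(R)=1; free=2−1=1
SNF(R) diag = [2] → torsion [2]

Answer: M ≅ ℤ^1 ⊕ ℤ/2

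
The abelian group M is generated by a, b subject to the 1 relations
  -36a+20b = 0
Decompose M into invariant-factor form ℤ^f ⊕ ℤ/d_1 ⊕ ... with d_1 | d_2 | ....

rank_ℚ(R)=1; free=2−1=1
SNF(R) diag = [4] → torsion [4]

Answer: M ≅ ℤ^1 ⊕ ℤ/4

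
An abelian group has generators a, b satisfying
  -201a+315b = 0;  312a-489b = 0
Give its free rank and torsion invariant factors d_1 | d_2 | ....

rank_ℚ(R)=2; free=2−2=0
SNF(R) diag = [3, 3] → torsion [3, 3]

Answer: M ≅ ℤ/3 ⊕ ℤ/3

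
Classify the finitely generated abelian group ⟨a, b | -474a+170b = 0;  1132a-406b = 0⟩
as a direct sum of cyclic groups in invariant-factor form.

Answer: M ≅ ℤ/2 ⊕ ℤ/2

Derivation:
rank_ℚ(R)=2; free=2−2=0
SNF(R) diag = [2, 2] → torsion [2, 2]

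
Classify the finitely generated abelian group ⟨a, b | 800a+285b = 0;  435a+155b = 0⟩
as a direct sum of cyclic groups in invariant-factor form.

Answer: M ≅ ℤ/5 ⊕ ℤ/5

Derivation:
rank_ℚ(R)=2; free=2−2=0
SNF(R) diag = [5, 5] → torsion [5, 5]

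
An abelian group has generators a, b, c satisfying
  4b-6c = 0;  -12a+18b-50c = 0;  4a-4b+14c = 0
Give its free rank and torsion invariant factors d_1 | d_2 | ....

rank_ℚ(R)=3; free=3−3=0
SNF(R) diag = [2, 2, 4] → torsion [2, 2, 4]

Answer: M ≅ ℤ/2 ⊕ ℤ/2 ⊕ ℤ/4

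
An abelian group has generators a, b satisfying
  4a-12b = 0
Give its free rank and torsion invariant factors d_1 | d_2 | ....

Answer: M ≅ ℤ^1 ⊕ ℤ/4

Derivation:
rank_ℚ(R)=1; free=2−1=1
SNF(R) diag = [4] → torsion [4]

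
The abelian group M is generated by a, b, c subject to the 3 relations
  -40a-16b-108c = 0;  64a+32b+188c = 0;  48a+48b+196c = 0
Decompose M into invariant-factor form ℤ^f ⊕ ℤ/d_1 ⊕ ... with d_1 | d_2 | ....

Answer: M ≅ ℤ/4 ⊕ ℤ/8 ⊕ ℤ/16

Derivation:
rank_ℚ(R)=3; free=3−3=0
SNF(R) diag = [4, 8, 16] → torsion [4, 8, 16]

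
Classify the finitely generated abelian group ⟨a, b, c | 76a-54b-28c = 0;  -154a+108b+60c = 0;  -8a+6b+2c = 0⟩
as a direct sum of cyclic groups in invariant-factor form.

Answer: M ≅ ℤ/2 ⊕ ℤ/2 ⊕ ℤ/6

Derivation:
rank_ℚ(R)=3; free=3−3=0
SNF(R) diag = [2, 2, 6] → torsion [2, 2, 6]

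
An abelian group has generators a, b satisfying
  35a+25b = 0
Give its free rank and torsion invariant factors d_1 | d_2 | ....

rank_ℚ(R)=1; free=2−1=1
SNF(R) diag = [5] → torsion [5]

Answer: M ≅ ℤ^1 ⊕ ℤ/5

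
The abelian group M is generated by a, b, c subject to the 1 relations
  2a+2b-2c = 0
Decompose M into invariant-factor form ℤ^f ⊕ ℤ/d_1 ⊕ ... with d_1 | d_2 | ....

rank_ℚ(R)=1; free=3−1=2
SNF(R) diag = [2] → torsion [2]

Answer: M ≅ ℤ^2 ⊕ ℤ/2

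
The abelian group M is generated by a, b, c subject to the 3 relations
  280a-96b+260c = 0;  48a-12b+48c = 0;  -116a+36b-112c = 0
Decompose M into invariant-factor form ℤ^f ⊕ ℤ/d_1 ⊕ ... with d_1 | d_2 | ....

rank_ℚ(R)=3; free=3−3=0
SNF(R) diag = [4, 12, 36] → torsion [4, 12, 36]

Answer: M ≅ ℤ/4 ⊕ ℤ/12 ⊕ ℤ/36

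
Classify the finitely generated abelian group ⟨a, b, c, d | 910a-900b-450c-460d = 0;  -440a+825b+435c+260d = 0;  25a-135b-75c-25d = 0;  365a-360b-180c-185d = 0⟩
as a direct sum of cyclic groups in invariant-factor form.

rank_ℚ(R)=4; free=4−4=0
SNF(R) diag = [5, 15, 30, 90] → torsion [5, 15, 30, 90]

Answer: M ≅ ℤ/5 ⊕ ℤ/15 ⊕ ℤ/30 ⊕ ℤ/90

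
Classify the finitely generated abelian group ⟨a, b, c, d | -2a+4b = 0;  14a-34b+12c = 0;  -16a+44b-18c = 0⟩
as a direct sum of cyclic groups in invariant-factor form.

rank_ℚ(R)=3; free=4−3=1
SNF(R) diag = [2, 6, 6] → torsion [2, 6, 6]

Answer: M ≅ ℤ^1 ⊕ ℤ/2 ⊕ ℤ/6 ⊕ ℤ/6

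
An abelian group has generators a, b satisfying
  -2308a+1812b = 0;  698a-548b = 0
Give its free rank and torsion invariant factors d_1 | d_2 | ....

Answer: M ≅ ℤ/2 ⊕ ℤ/4

Derivation:
rank_ℚ(R)=2; free=2−2=0
SNF(R) diag = [2, 4] → torsion [2, 4]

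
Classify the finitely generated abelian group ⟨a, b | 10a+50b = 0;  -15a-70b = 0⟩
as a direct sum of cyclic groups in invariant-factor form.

Answer: M ≅ ℤ/5 ⊕ ℤ/10

Derivation:
rank_ℚ(R)=2; free=2−2=0
SNF(R) diag = [5, 10] → torsion [5, 10]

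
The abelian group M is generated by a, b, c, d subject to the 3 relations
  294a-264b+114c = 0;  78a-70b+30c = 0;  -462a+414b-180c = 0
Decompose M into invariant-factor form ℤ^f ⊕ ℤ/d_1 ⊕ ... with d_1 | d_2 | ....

rank_ℚ(R)=3; free=4−3=1
SNF(R) diag = [2, 6, 6] → torsion [2, 6, 6]

Answer: M ≅ ℤ^1 ⊕ ℤ/2 ⊕ ℤ/6 ⊕ ℤ/6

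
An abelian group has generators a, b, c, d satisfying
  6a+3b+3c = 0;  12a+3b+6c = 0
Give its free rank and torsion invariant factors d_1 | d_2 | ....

Answer: M ≅ ℤ^2 ⊕ ℤ/3 ⊕ ℤ/3

Derivation:
rank_ℚ(R)=2; free=4−2=2
SNF(R) diag = [3, 3] → torsion [3, 3]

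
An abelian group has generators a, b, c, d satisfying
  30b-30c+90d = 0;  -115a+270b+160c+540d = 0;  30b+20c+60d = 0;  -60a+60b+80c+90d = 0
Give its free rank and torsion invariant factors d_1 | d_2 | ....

rank_ℚ(R)=4; free=4−4=0
SNF(R) diag = [5, 10, 30, 30] → torsion [5, 10, 30, 30]

Answer: M ≅ ℤ/5 ⊕ ℤ/10 ⊕ ℤ/30 ⊕ ℤ/30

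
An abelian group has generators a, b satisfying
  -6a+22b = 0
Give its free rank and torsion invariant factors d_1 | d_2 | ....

rank_ℚ(R)=1; free=2−1=1
SNF(R) diag = [2] → torsion [2]

Answer: M ≅ ℤ^1 ⊕ ℤ/2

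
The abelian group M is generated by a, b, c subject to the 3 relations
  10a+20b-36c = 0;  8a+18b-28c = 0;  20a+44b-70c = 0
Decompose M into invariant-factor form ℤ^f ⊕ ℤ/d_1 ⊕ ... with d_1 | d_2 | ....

Answer: M ≅ ℤ/2 ⊕ ℤ/2 ⊕ ℤ/2

Derivation:
rank_ℚ(R)=3; free=3−3=0
SNF(R) diag = [2, 2, 2] → torsion [2, 2, 2]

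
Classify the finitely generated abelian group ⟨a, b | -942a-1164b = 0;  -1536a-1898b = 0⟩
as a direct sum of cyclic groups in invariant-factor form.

rank_ℚ(R)=2; free=2−2=0
SNF(R) diag = [2, 6] → torsion [2, 6]

Answer: M ≅ ℤ/2 ⊕ ℤ/6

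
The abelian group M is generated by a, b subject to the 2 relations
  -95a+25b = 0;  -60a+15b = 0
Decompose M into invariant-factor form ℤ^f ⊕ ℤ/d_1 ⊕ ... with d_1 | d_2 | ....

rank_ℚ(R)=2; free=2−2=0
SNF(R) diag = [5, 15] → torsion [5, 15]

Answer: M ≅ ℤ/5 ⊕ ℤ/15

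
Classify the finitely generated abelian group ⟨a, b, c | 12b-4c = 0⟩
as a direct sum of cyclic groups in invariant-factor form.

rank_ℚ(R)=1; free=3−1=2
SNF(R) diag = [4] → torsion [4]

Answer: M ≅ ℤ^2 ⊕ ℤ/4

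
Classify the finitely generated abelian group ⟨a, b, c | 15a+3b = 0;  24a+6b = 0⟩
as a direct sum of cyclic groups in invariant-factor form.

Answer: M ≅ ℤ^1 ⊕ ℤ/3 ⊕ ℤ/6

Derivation:
rank_ℚ(R)=2; free=3−2=1
SNF(R) diag = [3, 6] → torsion [3, 6]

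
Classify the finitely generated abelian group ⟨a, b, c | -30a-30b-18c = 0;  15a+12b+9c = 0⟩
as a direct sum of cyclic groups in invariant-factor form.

Answer: M ≅ ℤ^1 ⊕ ℤ/3 ⊕ ℤ/6

Derivation:
rank_ℚ(R)=2; free=3−2=1
SNF(R) diag = [3, 6] → torsion [3, 6]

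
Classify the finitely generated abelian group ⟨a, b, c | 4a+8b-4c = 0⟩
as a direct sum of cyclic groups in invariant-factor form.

Answer: M ≅ ℤ^2 ⊕ ℤ/4

Derivation:
rank_ℚ(R)=1; free=3−1=2
SNF(R) diag = [4] → torsion [4]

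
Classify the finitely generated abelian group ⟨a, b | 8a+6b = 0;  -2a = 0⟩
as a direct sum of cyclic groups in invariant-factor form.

rank_ℚ(R)=2; free=2−2=0
SNF(R) diag = [2, 6] → torsion [2, 6]

Answer: M ≅ ℤ/2 ⊕ ℤ/6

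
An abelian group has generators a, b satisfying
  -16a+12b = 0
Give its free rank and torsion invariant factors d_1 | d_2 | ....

Answer: M ≅ ℤ^1 ⊕ ℤ/4

Derivation:
rank_ℚ(R)=1; free=2−1=1
SNF(R) diag = [4] → torsion [4]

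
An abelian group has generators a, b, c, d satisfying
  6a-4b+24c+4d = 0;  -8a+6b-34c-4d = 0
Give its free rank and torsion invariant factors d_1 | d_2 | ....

Answer: M ≅ ℤ^2 ⊕ ℤ/2 ⊕ ℤ/2

Derivation:
rank_ℚ(R)=2; free=4−2=2
SNF(R) diag = [2, 2] → torsion [2, 2]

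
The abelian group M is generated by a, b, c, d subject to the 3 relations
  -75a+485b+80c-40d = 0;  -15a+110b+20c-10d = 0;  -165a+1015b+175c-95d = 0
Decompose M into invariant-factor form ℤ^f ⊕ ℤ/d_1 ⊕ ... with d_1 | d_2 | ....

Answer: M ≅ ℤ^1 ⊕ ℤ/5 ⊕ ℤ/15 ⊕ ℤ/15

Derivation:
rank_ℚ(R)=3; free=4−3=1
SNF(R) diag = [5, 15, 15] → torsion [5, 15, 15]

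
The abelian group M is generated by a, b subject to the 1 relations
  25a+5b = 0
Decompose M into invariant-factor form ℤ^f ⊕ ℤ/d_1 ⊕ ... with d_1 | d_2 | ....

rank_ℚ(R)=1; free=2−1=1
SNF(R) diag = [5] → torsion [5]

Answer: M ≅ ℤ^1 ⊕ ℤ/5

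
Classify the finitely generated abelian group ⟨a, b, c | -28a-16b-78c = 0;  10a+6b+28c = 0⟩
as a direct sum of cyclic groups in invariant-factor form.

rank_ℚ(R)=2; free=3−2=1
SNF(R) diag = [2, 2] → torsion [2, 2]

Answer: M ≅ ℤ^1 ⊕ ℤ/2 ⊕ ℤ/2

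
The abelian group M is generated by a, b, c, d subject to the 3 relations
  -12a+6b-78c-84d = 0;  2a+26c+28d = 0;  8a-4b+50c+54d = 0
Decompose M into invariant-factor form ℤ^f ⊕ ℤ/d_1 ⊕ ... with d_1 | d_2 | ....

rank_ℚ(R)=3; free=4−3=1
SNF(R) diag = [2, 2, 6] → torsion [2, 2, 6]

Answer: M ≅ ℤ^1 ⊕ ℤ/2 ⊕ ℤ/2 ⊕ ℤ/6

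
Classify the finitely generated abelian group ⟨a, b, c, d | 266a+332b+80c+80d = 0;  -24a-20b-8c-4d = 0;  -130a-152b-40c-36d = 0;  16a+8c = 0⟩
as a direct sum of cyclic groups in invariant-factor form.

Answer: M ≅ ℤ/2 ⊕ ℤ/4 ⊕ ℤ/8 ⊕ ℤ/8

Derivation:
rank_ℚ(R)=4; free=4−4=0
SNF(R) diag = [2, 4, 8, 8] → torsion [2, 4, 8, 8]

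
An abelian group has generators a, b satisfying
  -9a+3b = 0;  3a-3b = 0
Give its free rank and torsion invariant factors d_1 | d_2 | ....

Answer: M ≅ ℤ/3 ⊕ ℤ/6

Derivation:
rank_ℚ(R)=2; free=2−2=0
SNF(R) diag = [3, 6] → torsion [3, 6]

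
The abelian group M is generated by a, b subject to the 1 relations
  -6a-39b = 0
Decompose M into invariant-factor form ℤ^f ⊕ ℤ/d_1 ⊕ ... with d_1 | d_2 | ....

rank_ℚ(R)=1; free=2−1=1
SNF(R) diag = [3] → torsion [3]

Answer: M ≅ ℤ^1 ⊕ ℤ/3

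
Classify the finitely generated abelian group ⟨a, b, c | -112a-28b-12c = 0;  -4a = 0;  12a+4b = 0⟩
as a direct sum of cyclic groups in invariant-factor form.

Answer: M ≅ ℤ/4 ⊕ ℤ/4 ⊕ ℤ/12

Derivation:
rank_ℚ(R)=3; free=3−3=0
SNF(R) diag = [4, 4, 12] → torsion [4, 4, 12]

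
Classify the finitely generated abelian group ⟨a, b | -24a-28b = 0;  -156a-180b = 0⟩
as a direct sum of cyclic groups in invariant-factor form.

Answer: M ≅ ℤ/4 ⊕ ℤ/12

Derivation:
rank_ℚ(R)=2; free=2−2=0
SNF(R) diag = [4, 12] → torsion [4, 12]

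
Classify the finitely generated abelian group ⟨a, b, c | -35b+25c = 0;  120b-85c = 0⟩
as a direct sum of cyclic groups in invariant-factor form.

Answer: M ≅ ℤ^1 ⊕ ℤ/5 ⊕ ℤ/5

Derivation:
rank_ℚ(R)=2; free=3−2=1
SNF(R) diag = [5, 5] → torsion [5, 5]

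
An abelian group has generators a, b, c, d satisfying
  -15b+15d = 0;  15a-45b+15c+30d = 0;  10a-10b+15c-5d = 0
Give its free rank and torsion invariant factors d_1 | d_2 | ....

rank_ℚ(R)=3; free=4−3=1
SNF(R) diag = [5, 15, 15] → torsion [5, 15, 15]

Answer: M ≅ ℤ^1 ⊕ ℤ/5 ⊕ ℤ/15 ⊕ ℤ/15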